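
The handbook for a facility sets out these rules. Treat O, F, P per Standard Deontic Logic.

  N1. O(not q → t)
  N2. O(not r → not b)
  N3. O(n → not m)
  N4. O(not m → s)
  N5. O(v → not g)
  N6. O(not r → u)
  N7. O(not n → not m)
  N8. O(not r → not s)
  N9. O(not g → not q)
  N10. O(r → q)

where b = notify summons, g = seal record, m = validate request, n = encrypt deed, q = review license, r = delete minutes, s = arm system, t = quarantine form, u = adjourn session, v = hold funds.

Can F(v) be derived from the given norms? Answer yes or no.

Yes

Premises 3 and 7 cover both cases: O(n → not m) and O(not n → not m). Since n ∨ not n is a tautology, O(not m) follows.
With premise 4, O(not m → s), the K-axiom yields O(s).
Premise 8, O(not r → not s), contraposes to O(s → r); with O(s) we get O(r).
Applying K to premise 10 (O(r → q)) and O(r) yields O(q).
Premise 9, O(not g → not q), contraposes to O(q → g); with O(q) we get O(g).
Premise 5 is O(v → not g); contrapositively O(g → not v). Since O(g) holds, K gives O(not v).
Premises 1, 2, 6 do not contribute to this derivation.
So O(not v) holds, i.e. F(v). The claim follows.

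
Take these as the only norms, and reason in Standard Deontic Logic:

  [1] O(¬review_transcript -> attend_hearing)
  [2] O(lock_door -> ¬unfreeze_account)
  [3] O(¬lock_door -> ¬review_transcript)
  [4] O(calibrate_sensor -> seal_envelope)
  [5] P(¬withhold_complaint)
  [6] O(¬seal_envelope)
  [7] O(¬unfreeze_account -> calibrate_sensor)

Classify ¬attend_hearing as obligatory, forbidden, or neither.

From premise 6 we have O(¬seal_envelope).
Premise 4 is O(calibrate_sensor -> seal_envelope); contrapositively O(¬seal_envelope -> ¬calibrate_sensor). Since O(¬seal_envelope) holds, K gives O(¬calibrate_sensor).
The contrapositive of premise 7 (O(¬unfreeze_account -> calibrate_sensor)) is O(¬calibrate_sensor -> unfreeze_account), and O(¬calibrate_sensor) is already established, so O(unfreeze_account).
Premise 2, O(lock_door -> ¬unfreeze_account), contraposes to O(unfreeze_account -> ¬lock_door); with O(unfreeze_account) we get O(¬lock_door).
With premise 3, O(¬lock_door -> ¬review_transcript), the K-axiom yields O(¬review_transcript).
Applying K to premise 1 (O(¬review_transcript -> attend_hearing)) and O(¬review_transcript) yields O(attend_hearing).
Premise 5 does not contribute to this derivation.
Thus O(attend_hearing), which is F(¬attend_hearing): ¬attend_hearing is forbidden.

Forbidden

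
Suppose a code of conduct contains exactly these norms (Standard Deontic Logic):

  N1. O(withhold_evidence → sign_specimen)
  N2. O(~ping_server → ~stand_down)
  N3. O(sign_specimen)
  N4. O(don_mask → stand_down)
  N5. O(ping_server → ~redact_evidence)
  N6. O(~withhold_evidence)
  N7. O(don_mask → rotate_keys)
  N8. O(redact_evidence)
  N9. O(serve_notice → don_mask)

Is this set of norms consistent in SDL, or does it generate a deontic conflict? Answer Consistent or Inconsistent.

Consistent

Premise 1 is O(withhold_evidence → sign_specimen); even if O(sign_specimen) held, inferring O(withhold_evidence) would be affirming the consequent — invalid.
So O(withhold_evidence) is not derivable, and the apparent clash with O(~withhold_evidence) does not arise.
A world satisfying every obligation exists (e.g. don_mask=false, ping_server=false, redact_evidence=true, rotate_keys=false, serve_notice=false, sign_specimen=true, stand_down=false, withhold_evidence=false); no atom is both obligatory and forbidden, so the set is consistent.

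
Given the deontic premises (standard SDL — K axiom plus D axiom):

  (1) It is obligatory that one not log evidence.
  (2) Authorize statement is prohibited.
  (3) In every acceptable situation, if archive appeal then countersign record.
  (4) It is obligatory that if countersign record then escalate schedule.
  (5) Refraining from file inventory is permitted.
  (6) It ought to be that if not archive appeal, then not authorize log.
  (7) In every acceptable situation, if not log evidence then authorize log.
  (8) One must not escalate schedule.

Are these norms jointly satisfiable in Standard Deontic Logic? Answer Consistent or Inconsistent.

Inconsistent

F(escalate_schedule) at premise 8 means O(¬escalate_schedule).
Premise 4, O(countersign_record → escalate_schedule), contraposes to O(¬escalate_schedule → ¬countersign_record); with O(¬escalate_schedule) we get O(¬countersign_record).
The contrapositive of premise 3 (O(archive_appeal → countersign_record)) is O(¬countersign_record → ¬archive_appeal), and O(¬countersign_record) is already established, so O(¬archive_appeal).
Applying K to premise 6 (O(¬archive_appeal → ¬authorize_log)) and O(¬archive_appeal) yields O(¬authorize_log).
Premise 7, O(¬log_evidence → authorize_log), contraposes to O(¬authorize_log → log_evidence); with O(¬authorize_log) we get O(log_evidence).
But premise 1 directly asserts O(¬log_evidence).
We now have both O(log_evidence) and O(¬log_evidence) — log_evidence is simultaneously obligatory and forbidden, violating the D-axiom.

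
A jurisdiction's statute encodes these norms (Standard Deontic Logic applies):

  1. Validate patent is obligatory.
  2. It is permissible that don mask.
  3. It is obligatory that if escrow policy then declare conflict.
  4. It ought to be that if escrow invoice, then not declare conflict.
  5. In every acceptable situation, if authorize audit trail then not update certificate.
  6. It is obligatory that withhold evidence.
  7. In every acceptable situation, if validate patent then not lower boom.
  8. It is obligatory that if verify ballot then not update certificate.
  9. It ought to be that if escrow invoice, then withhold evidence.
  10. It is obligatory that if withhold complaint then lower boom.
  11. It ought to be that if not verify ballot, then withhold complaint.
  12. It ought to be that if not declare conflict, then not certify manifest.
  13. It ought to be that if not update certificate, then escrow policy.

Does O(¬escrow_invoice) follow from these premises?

Premise 1 gives O(validate_patent).
Premise 7 is O(validate_patent → ¬lower_boom); since O(validate_patent), deontic closure gives O(¬lower_boom).
Premise 10, O(withhold_complaint → lower_boom), contraposes to O(¬lower_boom → ¬withhold_complaint); with O(¬lower_boom) we get O(¬withhold_complaint).
Premise 11, O(¬verify_ballot → withhold_complaint), contraposes to O(¬withhold_complaint → verify_ballot); with O(¬withhold_complaint) we get O(verify_ballot).
With premise 8, O(verify_ballot → ¬update_certificate), the K-axiom yields O(¬update_certificate).
From O(¬update_certificate) and premise 13, O(¬update_certificate → escrow_policy), we obtain O(escrow_policy).
With premise 3, O(escrow_policy → declare_conflict), the K-axiom yields O(declare_conflict).
Premise 4, O(escrow_invoice → ¬declare_conflict), contraposes to O(declare_conflict → ¬escrow_invoice); with O(declare_conflict) we get O(¬escrow_invoice).
Premises 2, 5, 6, 9, 12 do not contribute to this derivation.
So O(¬escrow_invoice) follows.

Yes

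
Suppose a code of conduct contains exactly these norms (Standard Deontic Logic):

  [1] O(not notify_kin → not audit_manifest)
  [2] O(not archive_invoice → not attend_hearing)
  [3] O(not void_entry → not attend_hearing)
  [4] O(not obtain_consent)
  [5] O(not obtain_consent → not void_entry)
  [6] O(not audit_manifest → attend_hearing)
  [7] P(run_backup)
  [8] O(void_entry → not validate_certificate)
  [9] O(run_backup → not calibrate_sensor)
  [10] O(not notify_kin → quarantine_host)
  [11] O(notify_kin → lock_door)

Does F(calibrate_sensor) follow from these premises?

No

Premise 9 is O(run_backup → not calibrate_sensor), but O(run_backup) is not derivable from the premises (the permission P(run_backup) asserts only not O(not run_backup), not O(run_backup)), so it does not yield O(not calibrate_sensor).
No other premise forces O(not calibrate_sensor). An ideal world satisfying every premise can still have calibrate_sensor true, so F(calibrate_sensor) is not derivable.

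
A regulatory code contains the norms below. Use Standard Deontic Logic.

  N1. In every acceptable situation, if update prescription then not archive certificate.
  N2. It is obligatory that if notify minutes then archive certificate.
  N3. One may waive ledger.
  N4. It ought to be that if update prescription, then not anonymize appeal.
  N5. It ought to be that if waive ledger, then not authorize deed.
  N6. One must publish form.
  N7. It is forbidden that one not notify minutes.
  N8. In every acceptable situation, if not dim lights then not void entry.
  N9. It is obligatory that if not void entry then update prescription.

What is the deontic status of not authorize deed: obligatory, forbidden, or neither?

Neither

Premise 5 is O(waive_ledger → ¬authorize_deed), but O(waive_ledger) is not derivable from the premises (the permission P(waive_ledger) asserts only ¬O(¬waive_ledger), not O(waive_ledger)), so it does not yield O(¬authorize_deed).
No premise or chain of K-axiom applications forces O(¬authorize_deed), and none forces O(authorize_deed). So ¬authorize_deed is neither obligatory nor forbidden under these norms.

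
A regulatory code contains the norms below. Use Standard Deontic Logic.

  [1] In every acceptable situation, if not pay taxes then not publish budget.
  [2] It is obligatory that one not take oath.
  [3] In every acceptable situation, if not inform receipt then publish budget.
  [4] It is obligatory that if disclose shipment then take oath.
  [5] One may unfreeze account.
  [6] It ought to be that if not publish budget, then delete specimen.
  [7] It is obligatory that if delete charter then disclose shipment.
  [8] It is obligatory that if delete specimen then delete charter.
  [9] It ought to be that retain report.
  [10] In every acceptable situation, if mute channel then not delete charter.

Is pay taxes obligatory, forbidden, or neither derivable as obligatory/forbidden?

From premise 2 we have O(¬take_oath).
The contrapositive of premise 4 (O(disclose_shipment → take_oath)) is O(¬take_oath → ¬disclose_shipment), and O(¬take_oath) is already established, so O(¬disclose_shipment).
Premise 7, O(delete_charter → disclose_shipment), contraposes to O(¬disclose_shipment → ¬delete_charter); with O(¬disclose_shipment) we get O(¬delete_charter).
The contrapositive of premise 8 (O(delete_specimen → delete_charter)) is O(¬delete_charter → ¬delete_specimen), and O(¬delete_charter) is already established, so O(¬delete_specimen).
Premise 6 is O(¬publish_budget → delete_specimen); contrapositively O(¬delete_specimen → publish_budget). Since O(¬delete_specimen) holds, K gives O(publish_budget).
Premise 1 is O(¬pay_taxes → ¬publish_budget); contrapositively O(publish_budget → pay_taxes). Since O(publish_budget) holds, K gives O(pay_taxes).
Premises 3, 5, 9, 10 do not contribute to this derivation.
Hence pay_taxes is obligatory.

Obligatory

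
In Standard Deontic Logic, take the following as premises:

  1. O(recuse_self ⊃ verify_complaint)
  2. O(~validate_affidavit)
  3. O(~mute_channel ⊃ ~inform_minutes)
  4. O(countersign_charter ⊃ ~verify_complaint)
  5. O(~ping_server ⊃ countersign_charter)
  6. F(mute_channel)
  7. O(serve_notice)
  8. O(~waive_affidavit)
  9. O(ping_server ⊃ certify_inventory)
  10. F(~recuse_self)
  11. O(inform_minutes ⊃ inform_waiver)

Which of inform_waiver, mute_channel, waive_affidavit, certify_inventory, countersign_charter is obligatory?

certify_inventory

F(~recuse_self) at premise 10 means O(recuse_self).
With premise 1, O(recuse_self ⊃ verify_complaint), the K-axiom yields O(verify_complaint).
Premise 4 is O(countersign_charter ⊃ ~verify_complaint); contrapositively O(verify_complaint ⊃ ~countersign_charter). Since O(verify_complaint) holds, K gives O(~countersign_charter).
Premise 5, O(~ping_server ⊃ countersign_charter), contraposes to O(~countersign_charter ⊃ ping_server); with O(~countersign_charter) we get O(ping_server).
From O(ping_server) and premise 9, O(ping_server ⊃ certify_inventory), we obtain O(certify_inventory).
So O(certify_inventory) holds — certify_inventory is obligatory. None of the other listed options is made obligatory by any chain of premises.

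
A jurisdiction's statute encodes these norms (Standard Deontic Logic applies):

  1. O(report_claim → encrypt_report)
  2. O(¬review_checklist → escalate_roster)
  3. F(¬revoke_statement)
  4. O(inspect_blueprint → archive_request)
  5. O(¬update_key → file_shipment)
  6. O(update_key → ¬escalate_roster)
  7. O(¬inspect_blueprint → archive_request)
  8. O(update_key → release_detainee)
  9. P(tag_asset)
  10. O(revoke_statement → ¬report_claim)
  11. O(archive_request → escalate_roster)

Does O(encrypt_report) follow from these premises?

Premise 1 is O(report_claim → encrypt_report), but O(report_claim) is not derivable from the premises, so it does not yield O(encrypt_report).
No other premise forces O(encrypt_report). An ideal world satisfying every premise can still have encrypt_report false, so O(encrypt_report) is not derivable.

No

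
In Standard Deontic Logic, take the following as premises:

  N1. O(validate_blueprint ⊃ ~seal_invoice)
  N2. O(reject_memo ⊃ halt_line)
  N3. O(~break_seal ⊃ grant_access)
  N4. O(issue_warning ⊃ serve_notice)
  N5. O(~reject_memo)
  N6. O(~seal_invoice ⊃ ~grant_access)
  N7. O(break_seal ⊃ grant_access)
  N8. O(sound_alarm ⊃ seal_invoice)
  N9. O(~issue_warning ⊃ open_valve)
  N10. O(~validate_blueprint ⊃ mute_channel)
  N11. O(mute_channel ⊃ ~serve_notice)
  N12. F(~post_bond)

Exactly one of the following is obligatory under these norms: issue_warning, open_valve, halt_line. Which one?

open_valve

Premises 3 and 7 cover both cases: O(~break_seal ⊃ grant_access) and O(break_seal ⊃ grant_access). Since ~break_seal ∨ break_seal is a tautology, O(grant_access) follows.
Premise 6, O(~seal_invoice ⊃ ~grant_access), contraposes to O(grant_access ⊃ seal_invoice); with O(grant_access) we get O(seal_invoice).
Premise 1, O(validate_blueprint ⊃ ~seal_invoice), contraposes to O(seal_invoice ⊃ ~validate_blueprint); with O(seal_invoice) we get O(~validate_blueprint).
From O(~validate_blueprint) and premise 10, O(~validate_blueprint ⊃ mute_channel), we obtain O(mute_channel).
From O(mute_channel) and premise 11, O(mute_channel ⊃ ~serve_notice), we obtain O(~serve_notice).
Premise 4, O(issue_warning ⊃ serve_notice), contraposes to O(~serve_notice ⊃ ~issue_warning); with O(~serve_notice) we get O(~issue_warning).
With premise 9, O(~issue_warning ⊃ open_valve), the K-axiom yields O(open_valve).
So O(open_valve) holds — open_valve is obligatory. None of the other listed options is made obligatory by any chain of premises.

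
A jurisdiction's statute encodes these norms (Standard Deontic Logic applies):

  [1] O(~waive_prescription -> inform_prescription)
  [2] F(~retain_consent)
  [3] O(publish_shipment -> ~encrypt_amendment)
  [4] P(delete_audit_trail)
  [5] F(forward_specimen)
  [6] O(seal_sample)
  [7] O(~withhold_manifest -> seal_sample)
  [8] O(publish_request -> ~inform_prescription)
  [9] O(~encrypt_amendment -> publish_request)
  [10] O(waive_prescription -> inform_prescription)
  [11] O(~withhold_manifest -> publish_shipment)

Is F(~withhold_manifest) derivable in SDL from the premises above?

Yes

Premises 10 and 1 cover both cases: O(waive_prescription -> inform_prescription) and O(~waive_prescription -> inform_prescription). Since waive_prescription ∨ ~waive_prescription is a tautology, O(inform_prescription) follows.
Premise 8, O(publish_request -> ~inform_prescription), contraposes to O(inform_prescription -> ~publish_request); with O(inform_prescription) we get O(~publish_request).
The contrapositive of premise 9 (O(~encrypt_amendment -> publish_request)) is O(~publish_request -> encrypt_amendment), and O(~publish_request) is already established, so O(encrypt_amendment).
Premise 3, O(publish_shipment -> ~encrypt_amendment), contraposes to O(encrypt_amendment -> ~publish_shipment); with O(encrypt_amendment) we get O(~publish_shipment).
The contrapositive of premise 11 (O(~withhold_manifest -> publish_shipment)) is O(~publish_shipment -> withhold_manifest), and O(~publish_shipment) is already established, so O(withhold_manifest).
Premises 2, 4, 5, 6, 7 do not contribute to this derivation.
So O(withhold_manifest) holds, i.e. F(~withhold_manifest). The claim follows.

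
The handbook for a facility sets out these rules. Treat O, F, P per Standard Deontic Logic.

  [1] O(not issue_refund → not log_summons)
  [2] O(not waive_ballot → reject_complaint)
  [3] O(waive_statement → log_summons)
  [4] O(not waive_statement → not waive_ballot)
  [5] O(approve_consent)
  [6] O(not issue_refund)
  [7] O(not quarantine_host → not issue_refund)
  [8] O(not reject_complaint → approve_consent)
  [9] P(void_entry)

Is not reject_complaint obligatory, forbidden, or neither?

Forbidden

Premise 6 gives O(not issue_refund).
From O(not issue_refund) and premise 1, O(not issue_refund → not log_summons), we obtain O(not log_summons).
Premise 3, O(waive_statement → log_summons), contraposes to O(not log_summons → not waive_statement); with O(not log_summons) we get O(not waive_statement).
With premise 4, O(not waive_statement → not waive_ballot), the K-axiom yields O(not waive_ballot).
From O(not waive_ballot) and premise 2, O(not waive_ballot → reject_complaint), we obtain O(reject_complaint).
Premises 5, 7, 8, 9 do not contribute to this derivation.
Thus O(reject_complaint), which is F(not reject_complaint): not reject_complaint is forbidden.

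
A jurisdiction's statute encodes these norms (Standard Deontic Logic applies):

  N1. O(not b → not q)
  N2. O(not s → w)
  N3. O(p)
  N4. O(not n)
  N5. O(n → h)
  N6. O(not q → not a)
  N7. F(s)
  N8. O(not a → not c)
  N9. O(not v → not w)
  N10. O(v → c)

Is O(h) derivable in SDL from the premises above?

No

Premise 5 is O(n → h), but O(n) is not derivable from the premises, so it does not yield O(h).
No other premise forces O(h). An ideal world satisfying every premise can still have h false, so O(h) is not derivable.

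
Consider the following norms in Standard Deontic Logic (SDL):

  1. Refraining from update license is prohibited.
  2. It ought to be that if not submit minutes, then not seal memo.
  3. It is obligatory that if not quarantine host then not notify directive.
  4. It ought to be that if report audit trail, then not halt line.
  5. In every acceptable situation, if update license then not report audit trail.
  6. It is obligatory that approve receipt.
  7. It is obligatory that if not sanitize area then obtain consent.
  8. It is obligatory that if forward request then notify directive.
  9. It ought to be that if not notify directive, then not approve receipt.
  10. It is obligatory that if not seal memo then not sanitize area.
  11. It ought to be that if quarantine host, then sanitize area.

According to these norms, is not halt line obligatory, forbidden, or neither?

Neither

Premise 4 is O(report_audit_trail → ¬halt_line), but O(report_audit_trail) is not derivable from the premises, so it does not yield O(¬halt_line).
No premise or chain of K-axiom applications forces O(¬halt_line), and none forces O(halt_line). So ¬halt_line is neither obligatory nor forbidden under these norms.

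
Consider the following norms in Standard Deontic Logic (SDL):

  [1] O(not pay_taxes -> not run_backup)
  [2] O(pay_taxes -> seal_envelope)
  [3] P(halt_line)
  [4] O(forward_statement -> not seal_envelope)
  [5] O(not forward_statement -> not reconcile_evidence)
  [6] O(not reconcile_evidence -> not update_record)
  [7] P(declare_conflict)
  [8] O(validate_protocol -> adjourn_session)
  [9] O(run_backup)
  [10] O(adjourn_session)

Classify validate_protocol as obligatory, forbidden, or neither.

Premise 8 is O(validate_protocol -> adjourn_session); even if O(adjourn_session) held, inferring O(validate_protocol) would be affirming the consequent — invalid.
No premise or chain of K-axiom applications forces O(validate_protocol), and none forces O(not validate_protocol). So validate_protocol is neither obligatory nor forbidden under these norms.

Neither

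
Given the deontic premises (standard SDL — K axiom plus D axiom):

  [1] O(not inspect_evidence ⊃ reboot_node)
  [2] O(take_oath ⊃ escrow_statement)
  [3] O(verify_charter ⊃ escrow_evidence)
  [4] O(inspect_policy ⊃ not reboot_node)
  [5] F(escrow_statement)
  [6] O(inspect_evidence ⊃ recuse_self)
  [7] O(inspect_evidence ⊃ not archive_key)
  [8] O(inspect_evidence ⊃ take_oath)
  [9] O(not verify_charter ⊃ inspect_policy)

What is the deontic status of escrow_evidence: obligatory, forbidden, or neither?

Premise 5, F(escrow_statement), is equivalent to O(not escrow_statement).
Premise 2 is O(take_oath ⊃ escrow_statement); contrapositively O(not escrow_statement ⊃ not take_oath). Since O(not escrow_statement) holds, K gives O(not take_oath).
Premise 8, O(inspect_evidence ⊃ take_oath), contraposes to O(not take_oath ⊃ not inspect_evidence); with O(not take_oath) we get O(not inspect_evidence).
From O(not inspect_evidence) and premise 1, O(not inspect_evidence ⊃ reboot_node), we obtain O(reboot_node).
The contrapositive of premise 4 (O(inspect_policy ⊃ not reboot_node)) is O(reboot_node ⊃ not inspect_policy), and O(reboot_node) is already established, so O(not inspect_policy).
Premise 9 is O(not verify_charter ⊃ inspect_policy); contrapositively O(not inspect_policy ⊃ verify_charter). Since O(not inspect_policy) holds, K gives O(verify_charter).
Premise 3 is O(verify_charter ⊃ escrow_evidence); since O(verify_charter), deontic closure gives O(escrow_evidence).
Premises 6, 7 do not contribute to this derivation.
Hence escrow_evidence is obligatory.

Obligatory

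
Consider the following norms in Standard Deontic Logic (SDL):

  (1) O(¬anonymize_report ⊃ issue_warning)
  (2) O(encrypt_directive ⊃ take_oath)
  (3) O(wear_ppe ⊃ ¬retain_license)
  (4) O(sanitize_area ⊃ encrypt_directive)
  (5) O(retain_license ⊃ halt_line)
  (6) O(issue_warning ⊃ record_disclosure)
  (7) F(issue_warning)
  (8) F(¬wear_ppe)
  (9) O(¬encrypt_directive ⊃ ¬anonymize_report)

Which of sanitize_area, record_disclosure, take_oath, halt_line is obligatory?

take_oath

Premise 7 is F(issue_warning), i.e. O(¬issue_warning).
The contrapositive of premise 1 (O(¬anonymize_report ⊃ issue_warning)) is O(¬issue_warning ⊃ anonymize_report), and O(¬issue_warning) is already established, so O(anonymize_report).
Premise 9, O(¬encrypt_directive ⊃ ¬anonymize_report), contraposes to O(anonymize_report ⊃ encrypt_directive); with O(anonymize_report) we get O(encrypt_directive).
From O(encrypt_directive) and premise 2, O(encrypt_directive ⊃ take_oath), we obtain O(take_oath).
So O(take_oath) holds — take_oath is obligatory. None of the other listed options is made obligatory by any chain of premises.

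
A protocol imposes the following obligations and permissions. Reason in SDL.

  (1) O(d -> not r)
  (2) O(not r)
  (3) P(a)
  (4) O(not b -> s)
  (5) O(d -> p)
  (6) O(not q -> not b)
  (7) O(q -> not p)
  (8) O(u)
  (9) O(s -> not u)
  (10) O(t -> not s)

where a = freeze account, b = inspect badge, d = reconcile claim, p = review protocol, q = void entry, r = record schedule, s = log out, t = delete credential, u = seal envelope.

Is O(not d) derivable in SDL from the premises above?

Yes

Premise 8 gives O(u).
Premise 9 is O(s -> not u); contrapositively O(u -> not s). Since O(u) holds, K gives O(not s).
The contrapositive of premise 4 (O(not b -> s)) is O(not s -> b), and O(not s) is already established, so O(b).
Premise 6, O(not q -> not b), contraposes to O(b -> q); with O(b) we get O(q).
Applying K to premise 7 (O(q -> not p)) and O(q) yields O(not p).
Premise 5 is O(d -> p); contrapositively O(not p -> not d). Since O(not p) holds, K gives O(not d).
Premises 1, 2, 3, 10 do not contribute to this derivation.
So O(not d) follows.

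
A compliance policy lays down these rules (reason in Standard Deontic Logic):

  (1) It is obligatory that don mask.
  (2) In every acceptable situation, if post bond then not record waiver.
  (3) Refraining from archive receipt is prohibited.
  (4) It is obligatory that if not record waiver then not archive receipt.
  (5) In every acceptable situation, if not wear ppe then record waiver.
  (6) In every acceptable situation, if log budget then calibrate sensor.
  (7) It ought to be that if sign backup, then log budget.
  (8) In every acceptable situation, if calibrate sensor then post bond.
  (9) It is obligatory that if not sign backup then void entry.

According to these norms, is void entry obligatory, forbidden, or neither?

F(¬archive_receipt) at premise 3 means O(archive_receipt).
Premise 4 is O(¬record_waiver → ¬archive_receipt); contrapositively O(archive_receipt → record_waiver). Since O(archive_receipt) holds, K gives O(record_waiver).
Premise 2, O(post_bond → ¬record_waiver), contraposes to O(record_waiver → ¬post_bond); with O(record_waiver) we get O(¬post_bond).
Premise 8, O(calibrate_sensor → post_bond), contraposes to O(¬post_bond → ¬calibrate_sensor); with O(¬post_bond) we get O(¬calibrate_sensor).
The contrapositive of premise 6 (O(log_budget → calibrate_sensor)) is O(¬calibrate_sensor → ¬log_budget), and O(¬calibrate_sensor) is already established, so O(¬log_budget).
The contrapositive of premise 7 (O(sign_backup → log_budget)) is O(¬log_budget → ¬sign_backup), and O(¬log_budget) is already established, so O(¬sign_backup).
Applying K to premise 9 (O(¬sign_backup → void_entry)) and O(¬sign_backup) yields O(void_entry).
Premises 1, 5 do not contribute to this derivation.
Hence void_entry is obligatory.

Obligatory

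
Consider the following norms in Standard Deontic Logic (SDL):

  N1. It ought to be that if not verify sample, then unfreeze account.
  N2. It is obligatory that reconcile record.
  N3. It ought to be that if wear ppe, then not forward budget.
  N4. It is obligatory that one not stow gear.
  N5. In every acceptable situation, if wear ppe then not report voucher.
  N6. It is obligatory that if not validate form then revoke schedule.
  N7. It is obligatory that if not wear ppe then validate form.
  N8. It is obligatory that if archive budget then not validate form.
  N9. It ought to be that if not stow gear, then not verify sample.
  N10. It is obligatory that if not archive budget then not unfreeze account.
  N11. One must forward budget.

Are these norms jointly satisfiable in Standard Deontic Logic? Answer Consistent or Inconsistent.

Premise 11 states O(forward_budget) outright.
Premise 3, O(wear_ppe → ¬forward_budget), contraposes to O(forward_budget → ¬wear_ppe); with O(forward_budget) we get O(¬wear_ppe).
Premise 7 is O(¬wear_ppe → validate_form); since O(¬wear_ppe), deontic closure gives O(validate_form).
Premise 8 is O(archive_budget → ¬validate_form); contrapositively O(validate_form → ¬archive_budget). Since O(validate_form) holds, K gives O(¬archive_budget).
From O(¬archive_budget) and premise 10, O(¬archive_budget → ¬unfreeze_account), we obtain O(¬unfreeze_account).
The contrapositive of premise 1 (O(¬verify_sample → unfreeze_account)) is O(¬unfreeze_account → verify_sample), and O(¬unfreeze_account) is already established, so O(verify_sample).
The contrapositive of premise 9 (O(¬stow_gear → ¬verify_sample)) is O(verify_sample → stow_gear), and O(verify_sample) is already established, so O(stow_gear).
Yet premise 4 states O(¬stow_gear).
We now have both O(stow_gear) and O(¬stow_gear) — stow_gear is simultaneously obligatory and forbidden, violating the D-axiom.

Inconsistent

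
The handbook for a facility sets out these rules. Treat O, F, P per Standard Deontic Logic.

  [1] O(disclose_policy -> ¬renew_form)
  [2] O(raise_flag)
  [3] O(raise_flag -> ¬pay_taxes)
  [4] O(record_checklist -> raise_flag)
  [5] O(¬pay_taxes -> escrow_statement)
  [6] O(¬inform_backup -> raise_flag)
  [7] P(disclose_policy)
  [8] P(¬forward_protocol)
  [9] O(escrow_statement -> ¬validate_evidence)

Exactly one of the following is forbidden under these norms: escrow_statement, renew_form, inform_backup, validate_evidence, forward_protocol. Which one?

validate_evidence

From premise 2 we have O(raise_flag).
With premise 3, O(raise_flag -> ¬pay_taxes), the K-axiom yields O(¬pay_taxes).
Premise 5 is O(¬pay_taxes -> escrow_statement); since O(¬pay_taxes), deontic closure gives O(escrow_statement).
With premise 9, O(escrow_statement -> ¬validate_evidence), the K-axiom yields O(¬validate_evidence).
So O(¬validate_evidence) holds, i.e. validate_evidence is forbidden. None of the other listed options is forbidden under the premises.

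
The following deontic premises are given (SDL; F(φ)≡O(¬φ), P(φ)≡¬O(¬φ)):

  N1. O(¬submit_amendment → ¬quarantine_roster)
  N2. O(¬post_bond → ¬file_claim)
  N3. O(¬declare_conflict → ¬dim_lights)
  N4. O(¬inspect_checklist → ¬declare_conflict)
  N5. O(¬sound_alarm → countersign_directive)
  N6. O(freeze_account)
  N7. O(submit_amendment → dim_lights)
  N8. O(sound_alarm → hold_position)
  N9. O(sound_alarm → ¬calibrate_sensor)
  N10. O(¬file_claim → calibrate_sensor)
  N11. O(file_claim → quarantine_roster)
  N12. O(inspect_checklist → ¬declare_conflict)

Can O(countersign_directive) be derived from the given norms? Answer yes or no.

Yes

Premises 4 and 12 cover both cases: O(¬inspect_checklist → ¬declare_conflict) and O(inspect_checklist → ¬declare_conflict). Since ¬inspect_checklist ∨ inspect_checklist is a tautology, O(¬declare_conflict) follows.
From O(¬declare_conflict) and premise 3, O(¬declare_conflict → ¬dim_lights), we obtain O(¬dim_lights).
Premise 7, O(submit_amendment → dim_lights), contraposes to O(¬dim_lights → ¬submit_amendment); with O(¬dim_lights) we get O(¬submit_amendment).
With premise 1, O(¬submit_amendment → ¬quarantine_roster), the K-axiom yields O(¬quarantine_roster).
Premise 11 is O(file_claim → quarantine_roster); contrapositively O(¬quarantine_roster → ¬file_claim). Since O(¬quarantine_roster) holds, K gives O(¬file_claim).
From O(¬file_claim) and premise 10, O(¬file_claim → calibrate_sensor), we obtain O(calibrate_sensor).
Premise 9 is O(sound_alarm → ¬calibrate_sensor); contrapositively O(calibrate_sensor → ¬sound_alarm). Since O(calibrate_sensor) holds, K gives O(¬sound_alarm).
Applying K to premise 5 (O(¬sound_alarm → countersign_directive)) and O(¬sound_alarm) yields O(countersign_directive).
Premises 2, 6, 8 do not contribute to this derivation.
So O(countersign_directive) follows.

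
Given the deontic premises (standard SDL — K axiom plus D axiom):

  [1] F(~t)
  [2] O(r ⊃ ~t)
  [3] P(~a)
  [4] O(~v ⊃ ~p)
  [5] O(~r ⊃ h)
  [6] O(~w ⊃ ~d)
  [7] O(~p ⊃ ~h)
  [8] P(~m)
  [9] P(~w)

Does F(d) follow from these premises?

Premise 6 is O(~w ⊃ ~d), but O(~w) is not derivable from the premises (the permission P(~w) asserts only ~O(w), not O(~w)), so it does not yield O(~d).
No other premise forces O(~d). An ideal world satisfying every premise can still have d true, so F(d) is not derivable.

No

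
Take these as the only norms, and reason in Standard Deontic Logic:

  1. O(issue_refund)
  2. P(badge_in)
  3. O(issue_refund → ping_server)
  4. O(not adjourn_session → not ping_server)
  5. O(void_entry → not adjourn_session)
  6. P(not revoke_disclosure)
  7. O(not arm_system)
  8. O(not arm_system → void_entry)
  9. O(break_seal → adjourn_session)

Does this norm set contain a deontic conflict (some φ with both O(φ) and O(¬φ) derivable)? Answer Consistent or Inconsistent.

Inconsistent

Premise 1 states O(issue_refund) outright.
Applying K to premise 3 (O(issue_refund → ping_server)) and O(issue_refund) yields O(ping_server).
Premise 4 is O(not adjourn_session → not ping_server); contrapositively O(ping_server → adjourn_session). Since O(ping_server) holds, K gives O(adjourn_session).
Premise 5 is O(void_entry → not adjourn_session); contrapositively O(adjourn_session → not void_entry). Since O(adjourn_session) holds, K gives O(not void_entry).
The contrapositive of premise 8 (O(not arm_system → void_entry)) is O(not void_entry → arm_system), and O(not void_entry) is already established, so O(arm_system).
But premise 7 directly asserts O(not arm_system).
We now have both O(arm_system) and O(not arm_system) — arm_system is simultaneously obligatory and forbidden, violating the D-axiom.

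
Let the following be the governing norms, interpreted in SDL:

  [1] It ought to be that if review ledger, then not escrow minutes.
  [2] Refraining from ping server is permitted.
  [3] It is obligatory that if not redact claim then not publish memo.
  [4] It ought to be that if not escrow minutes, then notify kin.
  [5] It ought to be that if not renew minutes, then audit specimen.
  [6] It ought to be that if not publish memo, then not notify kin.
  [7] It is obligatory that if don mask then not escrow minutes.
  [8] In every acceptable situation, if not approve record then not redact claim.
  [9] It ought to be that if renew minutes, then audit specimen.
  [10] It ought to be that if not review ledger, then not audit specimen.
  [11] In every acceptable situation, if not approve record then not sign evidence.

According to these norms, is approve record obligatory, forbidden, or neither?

Premises 9 and 5 cover both cases: O(renew_minutes → audit_specimen) and O(¬renew_minutes → audit_specimen). Since renew_minutes ∨ ¬renew_minutes is a tautology, O(audit_specimen) follows.
Premise 10 is O(¬review_ledger → ¬audit_specimen); contrapositively O(audit_specimen → review_ledger). Since O(audit_specimen) holds, K gives O(review_ledger).
Applying K to premise 1 (O(review_ledger → ¬escrow_minutes)) and O(review_ledger) yields O(¬escrow_minutes).
With premise 4, O(¬escrow_minutes → notify_kin), the K-axiom yields O(notify_kin).
Premise 6 is O(¬publish_memo → ¬notify_kin); contrapositively O(notify_kin → publish_memo). Since O(notify_kin) holds, K gives O(publish_memo).
Premise 3, O(¬redact_claim → ¬publish_memo), contraposes to O(publish_memo → redact_claim); with O(publish_memo) we get O(redact_claim).
The contrapositive of premise 8 (O(¬approve_record → ¬redact_claim)) is O(redact_claim → approve_record), and O(redact_claim) is already established, so O(approve_record).
Premises 2, 7, 11 do not contribute to this derivation.
Hence approve_record is obligatory.

Obligatory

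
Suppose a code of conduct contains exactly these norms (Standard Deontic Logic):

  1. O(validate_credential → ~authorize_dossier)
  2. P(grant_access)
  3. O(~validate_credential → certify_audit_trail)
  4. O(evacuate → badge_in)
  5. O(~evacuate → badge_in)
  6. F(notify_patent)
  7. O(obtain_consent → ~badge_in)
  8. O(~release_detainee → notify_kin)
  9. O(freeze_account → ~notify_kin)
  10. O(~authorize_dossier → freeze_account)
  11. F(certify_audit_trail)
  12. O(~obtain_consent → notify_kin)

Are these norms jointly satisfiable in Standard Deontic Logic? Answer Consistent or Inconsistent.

Inconsistent

Premises 4 and 5 cover both cases: O(evacuate → badge_in) and O(~evacuate → badge_in). Since evacuate ∨ ~evacuate is a tautology, O(badge_in) follows.
Premise 7 is O(obtain_consent → ~badge_in); contrapositively O(badge_in → ~obtain_consent). Since O(badge_in) holds, K gives O(~obtain_consent).
Applying K to premise 12 (O(~obtain_consent → notify_kin)) and O(~obtain_consent) yields O(notify_kin).
The contrapositive of premise 9 (O(freeze_account → ~notify_kin)) is O(notify_kin → ~freeze_account), and O(notify_kin) is already established, so O(~freeze_account).
The contrapositive of premise 10 (O(~authorize_dossier → freeze_account)) is O(~freeze_account → authorize_dossier), and O(~freeze_account) is already established, so O(authorize_dossier).
Premise 1 is O(validate_credential → ~authorize_dossier); contrapositively O(authorize_dossier → ~validate_credential). Since O(authorize_dossier) holds, K gives O(~validate_credential).
From O(~validate_credential) and premise 3, O(~validate_credential → certify_audit_trail), we obtain O(certify_audit_trail).
However, F(certify_audit_trail) at premise 11 amounts to O(~certify_audit_trail).
We now have both O(certify_audit_trail) and O(~certify_audit_trail) — certify_audit_trail is simultaneously obligatory and forbidden, violating the D-axiom.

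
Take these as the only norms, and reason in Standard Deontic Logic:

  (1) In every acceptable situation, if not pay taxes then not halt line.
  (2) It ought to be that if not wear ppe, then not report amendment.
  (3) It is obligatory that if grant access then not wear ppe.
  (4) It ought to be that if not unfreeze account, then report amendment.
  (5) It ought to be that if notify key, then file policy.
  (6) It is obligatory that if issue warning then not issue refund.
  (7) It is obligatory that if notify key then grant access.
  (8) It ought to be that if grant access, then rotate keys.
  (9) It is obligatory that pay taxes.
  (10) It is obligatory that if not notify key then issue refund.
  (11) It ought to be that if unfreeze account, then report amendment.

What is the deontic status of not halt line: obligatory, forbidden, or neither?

Premise 1 is O(¬pay_taxes → ¬halt_line), but O(¬pay_taxes) is not derivable from the premises, so it does not yield O(¬halt_line).
No premise or chain of K-axiom applications forces O(¬halt_line), and none forces O(halt_line). So ¬halt_line is neither obligatory nor forbidden under these norms.

Neither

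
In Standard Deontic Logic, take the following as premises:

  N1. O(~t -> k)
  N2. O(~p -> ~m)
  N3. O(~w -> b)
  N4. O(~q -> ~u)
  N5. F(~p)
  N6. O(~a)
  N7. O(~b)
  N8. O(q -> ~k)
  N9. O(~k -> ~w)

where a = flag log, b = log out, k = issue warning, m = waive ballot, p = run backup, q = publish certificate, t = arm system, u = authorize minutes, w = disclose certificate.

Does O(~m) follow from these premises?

Premise 2 is O(~p -> ~m), but O(~p) is not derivable from the premises, so it does not yield O(~m).
No other premise forces O(~m). An ideal world satisfying every premise can still have ~m false, so O(~m) is not derivable.

No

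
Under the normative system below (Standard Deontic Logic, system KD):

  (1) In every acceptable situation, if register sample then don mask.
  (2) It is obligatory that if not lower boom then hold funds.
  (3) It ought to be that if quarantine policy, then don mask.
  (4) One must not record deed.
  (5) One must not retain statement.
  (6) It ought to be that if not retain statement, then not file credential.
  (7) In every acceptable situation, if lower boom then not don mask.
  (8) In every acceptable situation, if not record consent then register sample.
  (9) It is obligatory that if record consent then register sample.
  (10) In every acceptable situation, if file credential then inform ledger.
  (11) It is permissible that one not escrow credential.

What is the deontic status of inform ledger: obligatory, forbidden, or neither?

Neither

Premise 10 is O(file_credential → inform_ledger), but O(file_credential) is not derivable from the premises, so it does not yield O(inform_ledger).
No premise or chain of K-axiom applications forces O(inform_ledger), and none forces O(¬inform_ledger). So inform_ledger is neither obligatory nor forbidden under these norms.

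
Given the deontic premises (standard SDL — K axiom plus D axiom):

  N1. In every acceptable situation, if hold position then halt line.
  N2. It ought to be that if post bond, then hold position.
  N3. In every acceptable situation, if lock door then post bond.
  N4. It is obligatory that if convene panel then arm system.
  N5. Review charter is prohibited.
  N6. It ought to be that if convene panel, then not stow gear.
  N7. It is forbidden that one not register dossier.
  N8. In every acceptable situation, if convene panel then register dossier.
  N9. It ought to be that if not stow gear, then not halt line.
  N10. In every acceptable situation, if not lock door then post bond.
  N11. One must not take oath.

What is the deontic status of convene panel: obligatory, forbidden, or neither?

By case analysis on lock_door: premise 3 gives O(lock_door → post_bond) and premise 10 gives O(¬lock_door → post_bond), so O(post_bond) either way.
Premise 2 is O(post_bond → hold_position); since O(post_bond), deontic closure gives O(hold_position).
Premise 1 is O(hold_position → halt_line); since O(hold_position), deontic closure gives O(halt_line).
The contrapositive of premise 9 (O(¬stow_gear → ¬halt_line)) is O(halt_line → stow_gear), and O(halt_line) is already established, so O(stow_gear).
The contrapositive of premise 6 (O(convene_panel → ¬stow_gear)) is O(stow_gear → ¬convene_panel), and O(stow_gear) is already established, so O(¬convene_panel).
Premises 4, 5, 7, 8, 11 do not contribute to this derivation.
Thus O(¬convene_panel), which is F(convene_panel): convene_panel is forbidden.

Forbidden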